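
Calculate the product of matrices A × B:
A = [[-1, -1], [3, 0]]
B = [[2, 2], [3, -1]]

Matrix multiplication:
C[0][0] = -1×2 + -1×3 = -5
C[0][1] = -1×2 + -1×-1 = -1
C[1][0] = 3×2 + 0×3 = 6
C[1][1] = 3×2 + 0×-1 = 6
Result: [[-5, -1], [6, 6]]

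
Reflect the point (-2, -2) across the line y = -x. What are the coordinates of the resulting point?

Reflection across line y = -x: (-2, -2) → (2, 2)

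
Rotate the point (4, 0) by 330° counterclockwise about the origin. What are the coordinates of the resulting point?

Rotation matrix for 330°: [[cos 330°, -sin 330°], [sin 330°, cos 330°]] ≈ [[0.866025, 0.500000], [-0.500000, 0.866025]]
[[0.866025, 0.500000], [-0.500000, 0.866025]] × [4, 0]ᵀ ≈ [3.4641, -2]ᵀ
Result: (3.4641, -2)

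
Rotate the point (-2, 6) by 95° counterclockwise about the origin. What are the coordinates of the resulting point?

Rotation matrix for 95°: [[cos 95°, -sin 95°], [sin 95°, cos 95°]] ≈ [[-0.087156, -0.996195], [0.996195, -0.087156]]
[[-0.087156, -0.996195], [0.996195, -0.087156]] × [-2, 6]ᵀ ≈ [-5.8029, -2.5153]ᵀ
Result: (-5.8029, -2.5153)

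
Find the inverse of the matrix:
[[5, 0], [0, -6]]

For [[a,b],[c,d]], inverse = (1/det)·[[d,-b],[-c,a]]
det = (5)(-6) - (0)(0) = -30 - 0 = -30
Inverse = (1/-30)·[[-6, 0], [0, 5]]
= [[1/5, 0], [0, -1/6]]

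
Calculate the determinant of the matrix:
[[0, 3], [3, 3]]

For a 2×2 matrix [[a, b], [c, d]], det = ad - bc
det = (0)(3) - (3)(3) = 0 - 9 = -9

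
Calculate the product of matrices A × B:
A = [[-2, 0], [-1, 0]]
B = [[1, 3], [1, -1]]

Matrix multiplication:
C[0][0] = -2×1 + 0×1 = -2
C[0][1] = -2×3 + 0×-1 = -6
C[1][0] = -1×1 + 0×1 = -1
C[1][1] = -1×3 + 0×-1 = -3
Result: [[-2, -6], [-1, -3]]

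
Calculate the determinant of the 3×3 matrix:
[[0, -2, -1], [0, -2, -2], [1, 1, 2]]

Expansion along first row:
det = 0·det([[-2,-2],[1,2]]) - -2·det([[0,-2],[1,2]]) + -1·det([[0,-2],[1,1]])
    = 0·(-2·2 - -2·1) - -2·(0·2 - -2·1) + -1·(0·1 - -2·1)
    = 0·-2 - -2·2 + -1·2
    = 0 + 4 + -2 = 2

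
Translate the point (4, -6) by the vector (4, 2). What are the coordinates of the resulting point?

Translation by (4, 2) (homogeneous matrix [[1, 0, 4], [0, 1, 2], [0, 0, 1]]):
x' = 4 + 4 = 8
y' = -6 + 2 = -4
Result: (8, -4)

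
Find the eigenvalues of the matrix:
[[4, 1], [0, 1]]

Characteristic equation: det(A - λI) = 0
λ² - (trace)λ + (det) = 0
trace = 4 + 1 = 5, det = (4)(1) - (1)(0) = 4
λ² - (5)λ + (4) = 0
λ = (5 ± √((5)² - 4·(4))) / 2 = (5 ± √9) / 2
Solving: λ = 1, 4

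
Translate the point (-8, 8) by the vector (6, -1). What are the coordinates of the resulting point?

Translation by (6, -1) (homogeneous matrix [[1, 0, 6], [0, 1, -1], [0, 0, 1]]):
x' = -8 + 6 = -2
y' = 8 + -1 = 7
Result: (-2, 7)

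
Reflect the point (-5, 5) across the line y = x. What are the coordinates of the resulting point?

Reflection across line y = x: (-5, 5) → (5, -5)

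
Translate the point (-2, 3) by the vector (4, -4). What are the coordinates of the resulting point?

Translation by (4, -4) (homogeneous matrix [[1, 0, 4], [0, 1, -4], [0, 0, 1]]):
x' = -2 + 4 = 2
y' = 3 + -4 = -1
Result: (2, -1)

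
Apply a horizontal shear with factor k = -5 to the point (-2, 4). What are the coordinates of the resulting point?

Shear matrix for horizontal shear with factor k = -5:
[[1, -5], [0, 1]]
Result: (-2, 4) → (-22, 4)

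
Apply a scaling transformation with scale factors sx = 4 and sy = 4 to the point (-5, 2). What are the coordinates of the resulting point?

Scaling matrix:
[[4, 0], [0, 4]]
Result: (-5 × 4, 2 × 4) = (-20, 8)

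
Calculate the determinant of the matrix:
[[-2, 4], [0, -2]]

For a 2×2 matrix [[a, b], [c, d]], det = ad - bc
det = (-2)(-2) - (4)(0) = 4 - 0 = 4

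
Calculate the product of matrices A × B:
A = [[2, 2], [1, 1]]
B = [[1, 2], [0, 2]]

Matrix multiplication:
C[0][0] = 2×1 + 2×0 = 2
C[0][1] = 2×2 + 2×2 = 8
C[1][0] = 1×1 + 1×0 = 1
C[1][1] = 1×2 + 1×2 = 4
Result: [[2, 8], [1, 4]]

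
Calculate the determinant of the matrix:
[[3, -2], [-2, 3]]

For a 2×2 matrix [[a, b], [c, d]], det = ad - bc
det = (3)(3) - (-2)(-2) = 9 - 4 = 5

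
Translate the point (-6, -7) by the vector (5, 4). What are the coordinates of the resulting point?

Translation by (5, 4) (homogeneous matrix [[1, 0, 5], [0, 1, 4], [0, 0, 1]]):
x' = -6 + 5 = -1
y' = -7 + 4 = -3
Result: (-1, -3)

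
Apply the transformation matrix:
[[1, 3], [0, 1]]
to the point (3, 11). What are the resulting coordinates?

Matrix multiplication:
[[1, 3], [0, 1]] × [3, 11]ᵀ
= [(1)(3) + (3)(11), (0)(3) + (1)(11)]ᵀ
= [36, 11]ᵀ
Result: (36, 11)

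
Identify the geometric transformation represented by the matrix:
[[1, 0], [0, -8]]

This matrix represents: non-uniform scaling by sx = 1, sy = -8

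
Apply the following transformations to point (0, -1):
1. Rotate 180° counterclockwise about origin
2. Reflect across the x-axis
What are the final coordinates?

Step 1: Rotate 180° → (0, 1)
Step 2: Reflect across x-axis → (0, -1)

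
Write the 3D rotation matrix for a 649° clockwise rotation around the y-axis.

Rotation matrix for clockwise 649° around y-axis:
A clockwise rotation by 649° is a counterclockwise rotation by -649°.
cos(-649°) = 0.3256, sin(-649°) = 0.9455
Result: [[0.3256, 0, 0.9455], [0, 1, 0], [-0.9455, 0, 0.3256]]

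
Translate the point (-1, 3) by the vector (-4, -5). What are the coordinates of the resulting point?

Translation by (-4, -5) (homogeneous matrix [[1, 0, -4], [0, 1, -5], [0, 0, 1]]):
x' = -1 + -4 = -5
y' = 3 + -5 = -2
Result: (-5, -2)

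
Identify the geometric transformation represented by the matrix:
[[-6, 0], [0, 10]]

This matrix represents: non-uniform scaling by sx = -6, sy = 10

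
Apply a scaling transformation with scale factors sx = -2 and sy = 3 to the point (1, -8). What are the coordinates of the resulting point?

Scaling matrix:
[[-2, 0], [0, 3]]
Result: (1 × -2, -8 × 3) = (-2, -24)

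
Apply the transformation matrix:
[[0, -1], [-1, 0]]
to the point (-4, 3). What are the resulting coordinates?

Matrix multiplication:
[[0, -1], [-1, 0]] × [-4, 3]ᵀ
= [(0)(-4) + (-1)(3), (-1)(-4) + (0)(3)]ᵀ
= [-3, 4]ᵀ
Result: (-3, 4)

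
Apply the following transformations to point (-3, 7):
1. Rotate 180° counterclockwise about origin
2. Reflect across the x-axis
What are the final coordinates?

Step 1: Rotate 180° → (3, -7)
Step 2: Reflect across x-axis → (3, 7)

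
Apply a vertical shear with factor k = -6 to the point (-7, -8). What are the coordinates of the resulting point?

Shear matrix for vertical shear with factor k = -6:
[[1, 0], [-6, 1]]
Result: (-7, -8) → (-7, 34)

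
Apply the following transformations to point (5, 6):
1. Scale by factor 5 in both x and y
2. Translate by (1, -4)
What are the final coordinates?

Step 1: Scale (5, 6) by 5 → (25, 30)
Step 2: Translate by (1, -4) → (26, 26)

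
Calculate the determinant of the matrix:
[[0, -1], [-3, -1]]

For a 2×2 matrix [[a, b], [c, d]], det = ad - bc
det = (0)(-1) - (-1)(-3) = 0 - 3 = -3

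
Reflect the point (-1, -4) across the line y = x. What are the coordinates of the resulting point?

Reflection across line y = x: (-1, -4) → (-4, -1)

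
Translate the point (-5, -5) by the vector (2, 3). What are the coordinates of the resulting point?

Translation by (2, 3) (homogeneous matrix [[1, 0, 2], [0, 1, 3], [0, 0, 1]]):
x' = -5 + 2 = -3
y' = -5 + 3 = -2
Result: (-3, -2)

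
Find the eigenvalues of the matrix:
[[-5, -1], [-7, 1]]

Characteristic equation: det(A - λI) = 0
λ² - (trace)λ + (det) = 0
trace = -5 + 1 = -4, det = (-5)(1) - (-1)(-7) = -12
λ² - (-4)λ + (-12) = 0
λ = (-4 ± √((-4)² - 4·(-12))) / 2 = (-4 ± √64) / 2
Solving: λ = -6, 2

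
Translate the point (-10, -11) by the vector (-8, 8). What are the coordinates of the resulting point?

Translation by (-8, 8) (homogeneous matrix [[1, 0, -8], [0, 1, 8], [0, 0, 1]]):
x' = -10 + -8 = -18
y' = -11 + 8 = -3
Result: (-18, -3)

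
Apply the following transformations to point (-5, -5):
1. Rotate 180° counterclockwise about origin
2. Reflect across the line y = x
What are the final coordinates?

Step 1: Rotate 180° → (5, 5)
Step 2: Reflect across line y = x → (5, 5)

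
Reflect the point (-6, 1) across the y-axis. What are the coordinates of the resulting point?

Reflection across y-axis: (-6, 1) → (6, 1)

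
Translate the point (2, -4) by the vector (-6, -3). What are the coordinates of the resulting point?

Translation by (-6, -3) (homogeneous matrix [[1, 0, -6], [0, 1, -3], [0, 0, 1]]):
x' = 2 + -6 = -4
y' = -4 + -3 = -7
Result: (-4, -7)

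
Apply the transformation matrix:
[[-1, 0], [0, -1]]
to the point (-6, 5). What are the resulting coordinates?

Matrix multiplication:
[[-1, 0], [0, -1]] × [-6, 5]ᵀ
= [(-1)(-6) + (0)(5), (0)(-6) + (-1)(5)]ᵀ
= [6, -5]ᵀ
Result: (6, -5)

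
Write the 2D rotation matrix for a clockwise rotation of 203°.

Rotation matrix formula: [[cos θ, -sin θ], [sin θ, cos θ]]
A clockwise rotation by 203° is equivalent to a counterclockwise rotation by -203°.
For θ = -203°:
cos(-203°) = -0.9205
sin(-203°) = 0.3907
Result: [[-0.9205, -0.3907], [0.3907, -0.9205]]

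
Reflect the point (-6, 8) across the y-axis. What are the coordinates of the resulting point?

Reflection across y-axis: (-6, 8) → (6, 8)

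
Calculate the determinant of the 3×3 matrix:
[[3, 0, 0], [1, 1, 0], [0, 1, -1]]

Expansion along first row:
det = 3·det([[1,0],[1,-1]]) - 0·det([[1,0],[0,-1]]) + 0·det([[1,1],[0,1]])
    = 3·(1·-1 - 0·1) - 0·(1·-1 - 0·0) + 0·(1·1 - 1·0)
    = 3·-1 - 0·-1 + 0·1
    = -3 + 0 + 0 = -3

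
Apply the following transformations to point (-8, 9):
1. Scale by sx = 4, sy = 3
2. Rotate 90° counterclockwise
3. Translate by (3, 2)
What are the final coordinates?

Step 1: Scale → (-32, 27)
Step 2: Rotate 90° → (-27, -32)
Step 3: Translate → (-24, -30)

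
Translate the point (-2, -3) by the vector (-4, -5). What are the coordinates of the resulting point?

Translation by (-4, -5) (homogeneous matrix [[1, 0, -4], [0, 1, -5], [0, 0, 1]]):
x' = -2 + -4 = -6
y' = -3 + -5 = -8
Result: (-6, -8)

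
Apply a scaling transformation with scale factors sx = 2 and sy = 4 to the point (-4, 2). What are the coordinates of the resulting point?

Scaling matrix:
[[2, 0], [0, 4]]
Result: (-4 × 2, 2 × 4) = (-8, 8)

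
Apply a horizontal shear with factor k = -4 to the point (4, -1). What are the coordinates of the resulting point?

Shear matrix for horizontal shear with factor k = -4:
[[1, -4], [0, 1]]
Result: (4, -1) → (8, -1)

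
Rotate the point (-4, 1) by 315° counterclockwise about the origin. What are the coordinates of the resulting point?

Rotation matrix for 315°: [[cos 315°, -sin 315°], [sin 315°, cos 315°]] ≈ [[0.707107, 0.707107], [-0.707107, 0.707107]]
[[0.707107, 0.707107], [-0.707107, 0.707107]] × [-4, 1]ᵀ ≈ [-2.1213, 3.5355]ᵀ
Result: (-2.1213, 3.5355)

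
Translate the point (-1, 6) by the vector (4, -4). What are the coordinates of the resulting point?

Translation by (4, -4) (homogeneous matrix [[1, 0, 4], [0, 1, -4], [0, 0, 1]]):
x' = -1 + 4 = 3
y' = 6 + -4 = 2
Result: (3, 2)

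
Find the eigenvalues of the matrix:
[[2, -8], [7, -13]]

Characteristic equation: det(A - λI) = 0
λ² - (trace)λ + (det) = 0
trace = 2 + -13 = -11, det = (2)(-13) - (-8)(7) = 30
λ² - (-11)λ + (30) = 0
λ = (-11 ± √((-11)² - 4·(30))) / 2 = (-11 ± √1) / 2
Solving: λ = -6, -5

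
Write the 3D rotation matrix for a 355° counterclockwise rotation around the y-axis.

Rotation matrix for counterclockwise 355° around y-axis:
cos(355°) = 0.9962, sin(355°) = -0.0872
Result: [[0.9962, 0, -0.0872], [0, 1, 0], [0.0872, 0, 0.9962]]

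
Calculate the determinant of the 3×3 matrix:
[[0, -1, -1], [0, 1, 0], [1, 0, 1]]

Expansion along first row:
det = 0·det([[1,0],[0,1]]) - -1·det([[0,0],[1,1]]) + -1·det([[0,1],[1,0]])
    = 0·(1·1 - 0·0) - -1·(0·1 - 0·1) + -1·(0·0 - 1·1)
    = 0·1 - -1·0 + -1·-1
    = 0 + 0 + 1 = 1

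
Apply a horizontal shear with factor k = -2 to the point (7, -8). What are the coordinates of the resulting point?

Shear matrix for horizontal shear with factor k = -2:
[[1, -2], [0, 1]]
Result: (7, -8) → (23, -8)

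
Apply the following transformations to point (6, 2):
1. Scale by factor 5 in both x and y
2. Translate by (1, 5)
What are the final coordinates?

Step 1: Scale (6, 2) by 5 → (30, 10)
Step 2: Translate by (1, 5) → (31, 15)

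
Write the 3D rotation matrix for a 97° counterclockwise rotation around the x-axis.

Rotation matrix for counterclockwise 97° around x-axis:
cos(97°) = -0.1219, sin(97°) = 0.9925
Result: [[1, 0, 0], [0, -0.1219, -0.9925], [0, 0.9925, -0.1219]]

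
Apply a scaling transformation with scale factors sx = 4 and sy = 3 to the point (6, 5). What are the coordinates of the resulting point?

Scaling matrix:
[[4, 0], [0, 3]]
Result: (6 × 4, 5 × 3) = (24, 15)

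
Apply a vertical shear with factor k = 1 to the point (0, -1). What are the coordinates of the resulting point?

Shear matrix for vertical shear with factor k = 1:
[[1, 0], [1, 1]]
Result: (0, -1) → (0, -1)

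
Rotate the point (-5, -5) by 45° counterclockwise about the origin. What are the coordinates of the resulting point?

Rotation matrix for 45°: [[cos 45°, -sin 45°], [sin 45°, cos 45°]] ≈ [[0.707107, -0.707107], [0.707107, 0.707107]]
[[0.707107, -0.707107], [0.707107, 0.707107]] × [-5, -5]ᵀ ≈ [0, -7.0711]ᵀ
Result: (0, -7.0711)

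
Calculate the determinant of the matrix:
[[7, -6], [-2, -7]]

For a 2×2 matrix [[a, b], [c, d]], det = ad - bc
det = (7)(-7) - (-6)(-2) = -49 - 12 = -61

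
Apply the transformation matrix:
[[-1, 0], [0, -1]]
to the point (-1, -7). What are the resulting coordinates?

Matrix multiplication:
[[-1, 0], [0, -1]] × [-1, -7]ᵀ
= [(-1)(-1) + (0)(-7), (0)(-1) + (-1)(-7)]ᵀ
= [1, 7]ᵀ
Result: (1, 7)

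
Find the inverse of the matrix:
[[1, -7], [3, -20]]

For [[a,b],[c,d]], inverse = (1/det)·[[d,-b],[-c,a]]
det = (1)(-20) - (-7)(3) = -20 - -21 = 1
Inverse = [[-20, 7], [-3, 1]]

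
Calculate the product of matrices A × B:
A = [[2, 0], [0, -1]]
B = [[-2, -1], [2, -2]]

Matrix multiplication:
C[0][0] = 2×-2 + 0×2 = -4
C[0][1] = 2×-1 + 0×-2 = -2
C[1][0] = 0×-2 + -1×2 = -2
C[1][1] = 0×-1 + -1×-2 = 2
Result: [[-4, -2], [-2, 2]]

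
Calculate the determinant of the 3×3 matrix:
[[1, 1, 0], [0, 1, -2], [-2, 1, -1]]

Expansion along first row:
det = 1·det([[1,-2],[1,-1]]) - 1·det([[0,-2],[-2,-1]]) + 0·det([[0,1],[-2,1]])
    = 1·(1·-1 - -2·1) - 1·(0·-1 - -2·-2) + 0·(0·1 - 1·-2)
    = 1·1 - 1·-4 + 0·2
    = 1 + 4 + 0 = 5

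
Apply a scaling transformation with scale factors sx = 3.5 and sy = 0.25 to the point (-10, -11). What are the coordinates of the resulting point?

Scaling matrix:
[[3.50, 0], [0, 0.25]]
Result: (-10 × 3.5, -11 × 0.25) = (-35, -2.75)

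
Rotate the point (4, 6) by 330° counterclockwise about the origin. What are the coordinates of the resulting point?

Rotation matrix for 330°: [[cos 330°, -sin 330°], [sin 330°, cos 330°]] ≈ [[0.866025, 0.500000], [-0.500000, 0.866025]]
[[0.866025, 0.500000], [-0.500000, 0.866025]] × [4, 6]ᵀ ≈ [6.4641, 3.1962]ᵀ
Result: (6.4641, 3.1962)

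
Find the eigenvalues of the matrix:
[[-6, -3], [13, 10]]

Characteristic equation: det(A - λI) = 0
λ² - (trace)λ + (det) = 0
trace = -6 + 10 = 4, det = (-6)(10) - (-3)(13) = -21
λ² - (4)λ + (-21) = 0
λ = (4 ± √((4)² - 4·(-21))) / 2 = (4 ± √100) / 2
Solving: λ = -3, 7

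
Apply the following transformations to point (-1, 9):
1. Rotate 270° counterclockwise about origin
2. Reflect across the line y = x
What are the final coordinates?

Step 1: Rotate 270° → (9, 1)
Step 2: Reflect across line y = x → (1, 9)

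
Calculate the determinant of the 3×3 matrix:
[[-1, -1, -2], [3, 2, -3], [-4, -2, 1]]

Expansion along first row:
det = -1·det([[2,-3],[-2,1]]) - -1·det([[3,-3],[-4,1]]) + -2·det([[3,2],[-4,-2]])
    = -1·(2·1 - -3·-2) - -1·(3·1 - -3·-4) + -2·(3·-2 - 2·-4)
    = -1·-4 - -1·-9 + -2·2
    = 4 + -9 + -4 = -9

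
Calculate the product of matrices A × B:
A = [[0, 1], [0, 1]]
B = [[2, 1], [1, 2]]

Matrix multiplication:
C[0][0] = 0×2 + 1×1 = 1
C[0][1] = 0×1 + 1×2 = 2
C[1][0] = 0×2 + 1×1 = 1
C[1][1] = 0×1 + 1×2 = 2
Result: [[1, 2], [1, 2]]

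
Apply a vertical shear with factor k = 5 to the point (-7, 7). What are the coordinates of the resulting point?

Shear matrix for vertical shear with factor k = 5:
[[1, 0], [5, 1]]
Result: (-7, 7) → (-7, -28)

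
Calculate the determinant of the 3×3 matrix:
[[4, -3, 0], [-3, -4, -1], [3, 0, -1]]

Expansion along first row:
det = 4·det([[-4,-1],[0,-1]]) - -3·det([[-3,-1],[3,-1]]) + 0·det([[-3,-4],[3,0]])
    = 4·(-4·-1 - -1·0) - -3·(-3·-1 - -1·3) + 0·(-3·0 - -4·3)
    = 4·4 - -3·6 + 0·12
    = 16 + 18 + 0 = 34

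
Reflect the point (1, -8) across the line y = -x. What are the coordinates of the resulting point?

Reflection across line y = -x: (1, -8) → (8, -1)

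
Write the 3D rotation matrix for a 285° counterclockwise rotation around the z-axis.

Rotation matrix for counterclockwise 285° around z-axis:
cos(285°) = 0.2588, sin(285°) = -0.9659
Result: [[0.2588, 0.9659, 0], [-0.9659, 0.2588, 0], [0, 0, 1]]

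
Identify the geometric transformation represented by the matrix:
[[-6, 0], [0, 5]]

This matrix represents: non-uniform scaling by sx = -6, sy = 5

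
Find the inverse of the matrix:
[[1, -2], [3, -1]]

For [[a,b],[c,d]], inverse = (1/det)·[[d,-b],[-c,a]]
det = (1)(-1) - (-2)(3) = -1 - -6 = 5
Inverse = (1/5)·[[-1, 2], [-3, 1]]
= [[-1/5, 2/5], [-3/5, 1/5]]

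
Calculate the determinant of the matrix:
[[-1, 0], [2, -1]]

For a 2×2 matrix [[a, b], [c, d]], det = ad - bc
det = (-1)(-1) - (0)(2) = 1 - 0 = 1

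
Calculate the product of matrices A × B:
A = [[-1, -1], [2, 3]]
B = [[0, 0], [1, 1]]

Matrix multiplication:
C[0][0] = -1×0 + -1×1 = -1
C[0][1] = -1×0 + -1×1 = -1
C[1][0] = 2×0 + 3×1 = 3
C[1][1] = 2×0 + 3×1 = 3
Result: [[-1, -1], [3, 3]]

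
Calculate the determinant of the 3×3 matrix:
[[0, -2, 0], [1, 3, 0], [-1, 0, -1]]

Expansion along first row:
det = 0·det([[3,0],[0,-1]]) - -2·det([[1,0],[-1,-1]]) + 0·det([[1,3],[-1,0]])
    = 0·(3·-1 - 0·0) - -2·(1·-1 - 0·-1) + 0·(1·0 - 3·-1)
    = 0·-3 - -2·-1 + 0·3
    = 0 + -2 + 0 = -2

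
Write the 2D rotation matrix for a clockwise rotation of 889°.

Rotation matrix formula: [[cos θ, -sin θ], [sin θ, cos θ]]
A clockwise rotation by 889° is equivalent to a counterclockwise rotation by -889°.
For θ = -889°:
cos(-889°) = -0.9816
sin(-889°) = -0.1908
Result: [[-0.9816, 0.1908], [-0.1908, -0.9816]]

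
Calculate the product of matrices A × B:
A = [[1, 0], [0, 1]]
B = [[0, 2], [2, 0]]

Matrix multiplication:
C[0][0] = 1×0 + 0×2 = 0
C[0][1] = 1×2 + 0×0 = 2
C[1][0] = 0×0 + 1×2 = 2
C[1][1] = 0×2 + 1×0 = 0
Result: [[0, 2], [2, 0]]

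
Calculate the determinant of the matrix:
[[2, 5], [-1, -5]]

For a 2×2 matrix [[a, b], [c, d]], det = ad - bc
det = (2)(-5) - (5)(-1) = -10 - -5 = -5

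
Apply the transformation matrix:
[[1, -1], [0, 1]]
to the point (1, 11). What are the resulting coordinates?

Matrix multiplication:
[[1, -1], [0, 1]] × [1, 11]ᵀ
= [(1)(1) + (-1)(11), (0)(1) + (1)(11)]ᵀ
= [-10, 11]ᵀ
Result: (-10, 11)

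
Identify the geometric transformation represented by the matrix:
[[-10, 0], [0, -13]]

This matrix represents: non-uniform scaling by sx = -10, sy = -13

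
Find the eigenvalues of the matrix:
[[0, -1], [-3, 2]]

Characteristic equation: det(A - λI) = 0
λ² - (trace)λ + (det) = 0
trace = 0 + 2 = 2, det = (0)(2) - (-1)(-3) = -3
λ² - (2)λ + (-3) = 0
λ = (2 ± √((2)² - 4·(-3))) / 2 = (2 ± √16) / 2
Solving: λ = -1, 3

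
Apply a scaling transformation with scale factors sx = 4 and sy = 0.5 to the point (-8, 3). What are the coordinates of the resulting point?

Scaling matrix:
[[4, 0], [0, 0.50]]
Result: (-8 × 4, 3 × 0.5) = (-32, 1.5)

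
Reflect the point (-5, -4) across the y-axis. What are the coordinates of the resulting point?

Reflection across y-axis: (-5, -4) → (5, -4)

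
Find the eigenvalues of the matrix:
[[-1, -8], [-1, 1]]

Characteristic equation: det(A - λI) = 0
λ² - (trace)λ + (det) = 0
trace = -1 + 1 = 0, det = (-1)(1) - (-8)(-1) = -9
λ² - (0)λ + (-9) = 0
λ = (0 ± √((0)² - 4·(-9))) / 2 = (0 ± √36) / 2
Solving: λ = -3, 3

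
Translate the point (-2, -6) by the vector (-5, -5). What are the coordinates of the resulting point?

Translation by (-5, -5) (homogeneous matrix [[1, 0, -5], [0, 1, -5], [0, 0, 1]]):
x' = -2 + -5 = -7
y' = -6 + -5 = -11
Result: (-7, -11)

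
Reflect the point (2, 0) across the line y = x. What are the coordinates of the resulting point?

Reflection across line y = x: (2, 0) → (0, 2)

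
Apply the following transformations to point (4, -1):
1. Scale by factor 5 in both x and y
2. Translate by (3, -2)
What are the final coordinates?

Step 1: Scale (4, -1) by 5 → (20, -5)
Step 2: Translate by (3, -2) → (23, -7)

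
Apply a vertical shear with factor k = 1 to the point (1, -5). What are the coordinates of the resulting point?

Shear matrix for vertical shear with factor k = 1:
[[1, 0], [1, 1]]
Result: (1, -5) → (1, -4)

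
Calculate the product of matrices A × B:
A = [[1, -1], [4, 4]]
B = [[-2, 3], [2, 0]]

Matrix multiplication:
C[0][0] = 1×-2 + -1×2 = -4
C[0][1] = 1×3 + -1×0 = 3
C[1][0] = 4×-2 + 4×2 = 0
C[1][1] = 4×3 + 4×0 = 12
Result: [[-4, 3], [0, 12]]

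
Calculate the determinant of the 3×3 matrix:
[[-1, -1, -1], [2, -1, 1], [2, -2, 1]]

Expansion along first row:
det = -1·det([[-1,1],[-2,1]]) - -1·det([[2,1],[2,1]]) + -1·det([[2,-1],[2,-2]])
    = -1·(-1·1 - 1·-2) - -1·(2·1 - 1·2) + -1·(2·-2 - -1·2)
    = -1·1 - -1·0 + -1·-2
    = -1 + 0 + 2 = 1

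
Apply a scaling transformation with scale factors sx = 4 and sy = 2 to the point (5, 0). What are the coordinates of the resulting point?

Scaling matrix:
[[4, 0], [0, 2]]
Result: (5 × 4, 0 × 2) = (20, 0)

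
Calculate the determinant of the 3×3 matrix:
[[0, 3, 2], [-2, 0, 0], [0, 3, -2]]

Expansion along first row:
det = 0·det([[0,0],[3,-2]]) - 3·det([[-2,0],[0,-2]]) + 2·det([[-2,0],[0,3]])
    = 0·(0·-2 - 0·3) - 3·(-2·-2 - 0·0) + 2·(-2·3 - 0·0)
    = 0·0 - 3·4 + 2·-6
    = 0 + -12 + -12 = -24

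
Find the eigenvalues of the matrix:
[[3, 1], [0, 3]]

Characteristic equation: det(A - λI) = 0
λ² - (trace)λ + (det) = 0
trace = 3 + 3 = 6, det = (3)(3) - (1)(0) = 9
λ² - (6)λ + (9) = 0
λ = (6 ± √((6)² - 4·(9))) / 2 = (6 ± √0) / 2
Solving: λ = 3, 3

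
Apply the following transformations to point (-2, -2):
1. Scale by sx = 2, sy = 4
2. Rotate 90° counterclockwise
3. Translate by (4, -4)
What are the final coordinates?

Step 1: Scale → (-4, -8)
Step 2: Rotate 90° → (8, -4)
Step 3: Translate → (12, -8)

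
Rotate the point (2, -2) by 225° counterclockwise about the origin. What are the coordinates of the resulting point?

Rotation matrix for 225°: [[cos 225°, -sin 225°], [sin 225°, cos 225°]] ≈ [[-0.707107, 0.707107], [-0.707107, -0.707107]]
[[-0.707107, 0.707107], [-0.707107, -0.707107]] × [2, -2]ᵀ ≈ [-2.8284, 0]ᵀ
Result: (-2.8284, 0)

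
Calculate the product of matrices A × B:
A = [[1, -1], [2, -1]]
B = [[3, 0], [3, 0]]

Matrix multiplication:
C[0][0] = 1×3 + -1×3 = 0
C[0][1] = 1×0 + -1×0 = 0
C[1][0] = 2×3 + -1×3 = 3
C[1][1] = 2×0 + -1×0 = 0
Result: [[0, 0], [3, 0]]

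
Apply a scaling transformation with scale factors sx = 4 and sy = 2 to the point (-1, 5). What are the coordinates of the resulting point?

Scaling matrix:
[[4, 0], [0, 2]]
Result: (-1 × 4, 5 × 2) = (-4, 10)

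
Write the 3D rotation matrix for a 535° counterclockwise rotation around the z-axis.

Rotation matrix for counterclockwise 535° around z-axis:
cos(535°) = -0.9962, sin(535°) = 0.0872
Result: [[-0.9962, -0.0872, 0], [0.0872, -0.9962, 0], [0, 0, 1]]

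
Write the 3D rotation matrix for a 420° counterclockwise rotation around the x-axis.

Rotation matrix for counterclockwise 420° around x-axis:
cos(420°) = 1/2, sin(420°) = √3/2
Result: [[1, 0, 0], [0, 1/2, -√3/2], [0, √3/2, 1/2]]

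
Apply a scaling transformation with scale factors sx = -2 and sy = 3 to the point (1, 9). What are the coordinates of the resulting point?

Scaling matrix:
[[-2, 0], [0, 3]]
Result: (1 × -2, 9 × 3) = (-2, 27)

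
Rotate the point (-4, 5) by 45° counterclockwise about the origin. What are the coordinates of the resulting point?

Rotation matrix for 45°: [[cos 45°, -sin 45°], [sin 45°, cos 45°]] ≈ [[0.707107, -0.707107], [0.707107, 0.707107]]
[[0.707107, -0.707107], [0.707107, 0.707107]] × [-4, 5]ᵀ ≈ [-6.3640, 0.7071]ᵀ
Result: (-6.3640, 0.7071)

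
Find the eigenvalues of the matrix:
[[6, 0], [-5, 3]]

Characteristic equation: det(A - λI) = 0
λ² - (trace)λ + (det) = 0
trace = 6 + 3 = 9, det = (6)(3) - (0)(-5) = 18
λ² - (9)λ + (18) = 0
λ = (9 ± √((9)² - 4·(18))) / 2 = (9 ± √9) / 2
Solving: λ = 3, 6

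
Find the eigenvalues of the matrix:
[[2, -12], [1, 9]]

Characteristic equation: det(A - λI) = 0
λ² - (trace)λ + (det) = 0
trace = 2 + 9 = 11, det = (2)(9) - (-12)(1) = 30
λ² - (11)λ + (30) = 0
λ = (11 ± √((11)² - 4·(30))) / 2 = (11 ± √1) / 2
Solving: λ = 5, 6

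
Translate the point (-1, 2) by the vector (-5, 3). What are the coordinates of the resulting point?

Translation by (-5, 3) (homogeneous matrix [[1, 0, -5], [0, 1, 3], [0, 0, 1]]):
x' = -1 + -5 = -6
y' = 2 + 3 = 5
Result: (-6, 5)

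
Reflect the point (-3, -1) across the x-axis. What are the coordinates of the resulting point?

Reflection across x-axis: (-3, -1) → (-3, 1)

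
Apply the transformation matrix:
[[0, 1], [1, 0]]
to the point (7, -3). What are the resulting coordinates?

Matrix multiplication:
[[0, 1], [1, 0]] × [7, -3]ᵀ
= [(0)(7) + (1)(-3), (1)(7) + (0)(-3)]ᵀ
= [-3, 7]ᵀ
Result: (-3, 7)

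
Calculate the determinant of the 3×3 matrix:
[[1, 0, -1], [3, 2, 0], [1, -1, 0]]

Expansion along first row:
det = 1·det([[2,0],[-1,0]]) - 0·det([[3,0],[1,0]]) + -1·det([[3,2],[1,-1]])
    = 1·(2·0 - 0·-1) - 0·(3·0 - 0·1) + -1·(3·-1 - 2·1)
    = 1·0 - 0·0 + -1·-5
    = 0 + 0 + 5 = 5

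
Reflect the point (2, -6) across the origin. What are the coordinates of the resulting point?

Reflection across origin: (2, -6) → (-2, 6)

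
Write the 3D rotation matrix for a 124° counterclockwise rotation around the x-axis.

Rotation matrix for counterclockwise 124° around x-axis:
cos(124°) = -0.5592, sin(124°) = 0.8290
Result: [[1, 0, 0], [0, -0.5592, -0.8290], [0, 0.8290, -0.5592]]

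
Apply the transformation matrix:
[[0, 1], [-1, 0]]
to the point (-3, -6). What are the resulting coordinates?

Matrix multiplication:
[[0, 1], [-1, 0]] × [-3, -6]ᵀ
= [(0)(-3) + (1)(-6), (-1)(-3) + (0)(-6)]ᵀ
= [-6, 3]ᵀ
Result: (-6, 3)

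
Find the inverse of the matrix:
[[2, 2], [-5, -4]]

For [[a,b],[c,d]], inverse = (1/det)·[[d,-b],[-c,a]]
det = (2)(-4) - (2)(-5) = -8 - -10 = 2
Inverse = (1/2)·[[-4, -2], [5, 2]]
= [[-2, -1], [5/2, 1]]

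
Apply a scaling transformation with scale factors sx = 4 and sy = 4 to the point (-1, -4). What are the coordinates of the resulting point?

Scaling matrix:
[[4, 0], [0, 4]]
Result: (-1 × 4, -4 × 4) = (-4, -16)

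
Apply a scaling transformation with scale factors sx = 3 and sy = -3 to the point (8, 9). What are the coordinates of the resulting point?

Scaling matrix:
[[3, 0], [0, -3]]
Result: (8 × 3, 9 × -3) = (24, -27)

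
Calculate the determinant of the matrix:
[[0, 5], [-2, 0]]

For a 2×2 matrix [[a, b], [c, d]], det = ad - bc
det = (0)(0) - (5)(-2) = 0 - -10 = 10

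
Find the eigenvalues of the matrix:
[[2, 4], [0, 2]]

Characteristic equation: det(A - λI) = 0
λ² - (trace)λ + (det) = 0
trace = 2 + 2 = 4, det = (2)(2) - (4)(0) = 4
λ² - (4)λ + (4) = 0
λ = (4 ± √((4)² - 4·(4))) / 2 = (4 ± √0) / 2
Solving: λ = 2, 2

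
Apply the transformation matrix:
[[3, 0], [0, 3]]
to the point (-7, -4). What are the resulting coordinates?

Matrix multiplication:
[[3, 0], [0, 3]] × [-7, -4]ᵀ
= [(3)(-7) + (0)(-4), (0)(-7) + (3)(-4)]ᵀ
= [-21, -12]ᵀ
Result: (-21, -12)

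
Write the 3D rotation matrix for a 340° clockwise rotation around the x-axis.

Rotation matrix for clockwise 340° around x-axis:
A clockwise rotation by 340° is a counterclockwise rotation by -340°.
cos(-340°) = 0.9397, sin(-340°) = 0.3420
Result: [[1, 0, 0], [0, 0.9397, -0.3420], [0, 0.3420, 0.9397]]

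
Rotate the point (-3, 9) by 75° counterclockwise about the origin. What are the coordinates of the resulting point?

Rotation matrix for 75°: [[cos 75°, -sin 75°], [sin 75°, cos 75°]] ≈ [[0.258819, -0.965926], [0.965926, 0.258819]]
[[0.258819, -0.965926], [0.965926, 0.258819]] × [-3, 9]ᵀ ≈ [-9.4698, -0.5684]ᵀ
Result: (-9.4698, -0.5684)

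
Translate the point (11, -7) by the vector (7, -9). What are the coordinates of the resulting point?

Translation by (7, -9) (homogeneous matrix [[1, 0, 7], [0, 1, -9], [0, 0, 1]]):
x' = 11 + 7 = 18
y' = -7 + -9 = -16
Result: (18, -16)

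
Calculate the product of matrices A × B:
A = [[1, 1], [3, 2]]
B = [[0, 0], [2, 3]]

Matrix multiplication:
C[0][0] = 1×0 + 1×2 = 2
C[0][1] = 1×0 + 1×3 = 3
C[1][0] = 3×0 + 2×2 = 4
C[1][1] = 3×0 + 2×3 = 6
Result: [[2, 3], [4, 6]]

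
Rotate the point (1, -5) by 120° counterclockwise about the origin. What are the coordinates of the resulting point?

Rotation matrix for 120°: [[cos 120°, -sin 120°], [sin 120°, cos 120°]] ≈ [[-0.500000, -0.866025], [0.866025, -0.500000]]
[[-0.500000, -0.866025], [0.866025, -0.500000]] × [1, -5]ᵀ ≈ [3.8301, 3.3660]ᵀ
Result: (3.8301, 3.3660)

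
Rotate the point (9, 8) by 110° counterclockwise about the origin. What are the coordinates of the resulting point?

Rotation matrix for 110°: [[cos 110°, -sin 110°], [sin 110°, cos 110°]] ≈ [[-0.342020, -0.939693], [0.939693, -0.342020]]
[[-0.342020, -0.939693], [0.939693, -0.342020]] × [9, 8]ᵀ ≈ [-10.5957, 5.7211]ᵀ
Result: (-10.5957, 5.7211)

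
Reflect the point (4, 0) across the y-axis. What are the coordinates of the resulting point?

Reflection across y-axis: (4, 0) → (-4, 0)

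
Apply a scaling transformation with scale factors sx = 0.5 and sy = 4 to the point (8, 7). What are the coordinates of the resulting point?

Scaling matrix:
[[0.50, 0], [0, 4]]
Result: (8 × 0.5, 7 × 4) = (4, 28)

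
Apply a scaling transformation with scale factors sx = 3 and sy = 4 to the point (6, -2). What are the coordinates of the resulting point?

Scaling matrix:
[[3, 0], [0, 4]]
Result: (6 × 3, -2 × 4) = (18, -8)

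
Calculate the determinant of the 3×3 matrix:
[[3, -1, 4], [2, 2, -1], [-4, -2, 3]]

Expansion along first row:
det = 3·det([[2,-1],[-2,3]]) - -1·det([[2,-1],[-4,3]]) + 4·det([[2,2],[-4,-2]])
    = 3·(2·3 - -1·-2) - -1·(2·3 - -1·-4) + 4·(2·-2 - 2·-4)
    = 3·4 - -1·2 + 4·4
    = 12 + 2 + 16 = 30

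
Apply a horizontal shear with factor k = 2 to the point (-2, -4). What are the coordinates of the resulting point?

Shear matrix for horizontal shear with factor k = 2:
[[1, 2], [0, 1]]
Result: (-2, -4) → (-10, -4)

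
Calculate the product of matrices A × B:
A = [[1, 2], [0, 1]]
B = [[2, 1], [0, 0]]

Matrix multiplication:
C[0][0] = 1×2 + 2×0 = 2
C[0][1] = 1×1 + 2×0 = 1
C[1][0] = 0×2 + 1×0 = 0
C[1][1] = 0×1 + 1×0 = 0
Result: [[2, 1], [0, 0]]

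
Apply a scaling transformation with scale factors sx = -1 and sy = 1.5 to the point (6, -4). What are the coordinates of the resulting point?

Scaling matrix:
[[-1, 0], [0, 1.50]]
Result: (6 × -1, -4 × 1.5) = (-6, -6)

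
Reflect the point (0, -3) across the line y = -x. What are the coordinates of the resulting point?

Reflection across line y = -x: (0, -3) → (3, 0)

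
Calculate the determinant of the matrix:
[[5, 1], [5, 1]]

For a 2×2 matrix [[a, b], [c, d]], det = ad - bc
det = (5)(1) - (1)(5) = 5 - 5 = 0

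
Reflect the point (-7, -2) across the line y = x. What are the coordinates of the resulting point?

Reflection across line y = x: (-7, -2) → (-2, -7)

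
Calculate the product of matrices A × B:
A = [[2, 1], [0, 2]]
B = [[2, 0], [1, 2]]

Matrix multiplication:
C[0][0] = 2×2 + 1×1 = 5
C[0][1] = 2×0 + 1×2 = 2
C[1][0] = 0×2 + 2×1 = 2
C[1][1] = 0×0 + 2×2 = 4
Result: [[5, 2], [2, 4]]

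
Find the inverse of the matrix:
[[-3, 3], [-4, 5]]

For [[a,b],[c,d]], inverse = (1/det)·[[d,-b],[-c,a]]
det = (-3)(5) - (3)(-4) = -15 - -12 = -3
Inverse = (1/-3)·[[5, -3], [4, -3]]
= [[-5/3, 1], [-4/3, 1]]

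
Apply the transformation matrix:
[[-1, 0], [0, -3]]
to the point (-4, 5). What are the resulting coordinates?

Matrix multiplication:
[[-1, 0], [0, -3]] × [-4, 5]ᵀ
= [(-1)(-4) + (0)(5), (0)(-4) + (-3)(5)]ᵀ
= [4, -15]ᵀ
Result: (4, -15)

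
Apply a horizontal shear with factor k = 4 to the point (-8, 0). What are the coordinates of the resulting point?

Shear matrix for horizontal shear with factor k = 4:
[[1, 4], [0, 1]]
Result: (-8, 0) → (-8, 0)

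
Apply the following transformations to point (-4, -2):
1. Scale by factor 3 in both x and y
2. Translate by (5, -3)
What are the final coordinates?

Step 1: Scale (-4, -2) by 3 → (-12, -6)
Step 2: Translate by (5, -3) → (-7, -9)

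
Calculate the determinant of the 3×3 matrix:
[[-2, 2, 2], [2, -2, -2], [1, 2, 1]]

Expansion along first row:
det = -2·det([[-2,-2],[2,1]]) - 2·det([[2,-2],[1,1]]) + 2·det([[2,-2],[1,2]])
    = -2·(-2·1 - -2·2) - 2·(2·1 - -2·1) + 2·(2·2 - -2·1)
    = -2·2 - 2·4 + 2·6
    = -4 + -8 + 12 = 0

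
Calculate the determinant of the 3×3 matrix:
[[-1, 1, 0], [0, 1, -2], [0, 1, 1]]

Expansion along first row:
det = -1·det([[1,-2],[1,1]]) - 1·det([[0,-2],[0,1]]) + 0·det([[0,1],[0,1]])
    = -1·(1·1 - -2·1) - 1·(0·1 - -2·0) + 0·(0·1 - 1·0)
    = -1·3 - 1·0 + 0·0
    = -3 + 0 + 0 = -3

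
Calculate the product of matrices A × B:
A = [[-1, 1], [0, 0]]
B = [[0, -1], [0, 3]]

Matrix multiplication:
C[0][0] = -1×0 + 1×0 = 0
C[0][1] = -1×-1 + 1×3 = 4
C[1][0] = 0×0 + 0×0 = 0
C[1][1] = 0×-1 + 0×3 = 0
Result: [[0, 4], [0, 0]]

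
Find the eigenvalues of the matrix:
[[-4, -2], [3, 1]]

Characteristic equation: det(A - λI) = 0
λ² - (trace)λ + (det) = 0
trace = -4 + 1 = -3, det = (-4)(1) - (-2)(3) = 2
λ² - (-3)λ + (2) = 0
λ = (-3 ± √((-3)² - 4·(2))) / 2 = (-3 ± √1) / 2
Solving: λ = -2, -1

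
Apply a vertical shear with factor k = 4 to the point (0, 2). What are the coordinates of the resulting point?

Shear matrix for vertical shear with factor k = 4:
[[1, 0], [4, 1]]
Result: (0, 2) → (0, 2)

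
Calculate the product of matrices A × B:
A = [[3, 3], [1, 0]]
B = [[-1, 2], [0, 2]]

Matrix multiplication:
C[0][0] = 3×-1 + 3×0 = -3
C[0][1] = 3×2 + 3×2 = 12
C[1][0] = 1×-1 + 0×0 = -1
C[1][1] = 1×2 + 0×2 = 2
Result: [[-3, 12], [-1, 2]]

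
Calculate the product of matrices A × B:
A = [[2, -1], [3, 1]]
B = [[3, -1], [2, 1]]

Matrix multiplication:
C[0][0] = 2×3 + -1×2 = 4
C[0][1] = 2×-1 + -1×1 = -3
C[1][0] = 3×3 + 1×2 = 11
C[1][1] = 3×-1 + 1×1 = -2
Result: [[4, -3], [11, -2]]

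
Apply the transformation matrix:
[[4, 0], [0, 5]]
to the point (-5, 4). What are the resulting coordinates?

Matrix multiplication:
[[4, 0], [0, 5]] × [-5, 4]ᵀ
= [(4)(-5) + (0)(4), (0)(-5) + (5)(4)]ᵀ
= [-20, 20]ᵀ
Result: (-20, 20)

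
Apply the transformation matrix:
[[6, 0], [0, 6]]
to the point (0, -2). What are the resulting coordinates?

Matrix multiplication:
[[6, 0], [0, 6]] × [0, -2]ᵀ
= [(6)(0) + (0)(-2), (0)(0) + (6)(-2)]ᵀ
= [0, -12]ᵀ
Result: (0, -12)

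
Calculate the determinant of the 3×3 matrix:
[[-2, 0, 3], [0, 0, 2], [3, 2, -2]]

Expansion along first row:
det = -2·det([[0,2],[2,-2]]) - 0·det([[0,2],[3,-2]]) + 3·det([[0,0],[3,2]])
    = -2·(0·-2 - 2·2) - 0·(0·-2 - 2·3) + 3·(0·2 - 0·3)
    = -2·-4 - 0·-6 + 3·0
    = 8 + 0 + 0 = 8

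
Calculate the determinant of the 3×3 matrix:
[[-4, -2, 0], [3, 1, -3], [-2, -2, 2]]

Expansion along first row:
det = -4·det([[1,-3],[-2,2]]) - -2·det([[3,-3],[-2,2]]) + 0·det([[3,1],[-2,-2]])
    = -4·(1·2 - -3·-2) - -2·(3·2 - -3·-2) + 0·(3·-2 - 1·-2)
    = -4·-4 - -2·0 + 0·-4
    = 16 + 0 + 0 = 16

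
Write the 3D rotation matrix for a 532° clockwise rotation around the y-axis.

Rotation matrix for clockwise 532° around y-axis:
A clockwise rotation by 532° is a counterclockwise rotation by -532°.
cos(-532°) = -0.9903, sin(-532°) = -0.1392
Result: [[-0.9903, 0, -0.1392], [0, 1, 0], [0.1392, 0, -0.9903]]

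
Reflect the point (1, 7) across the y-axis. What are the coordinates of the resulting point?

Reflection across y-axis: (1, 7) → (-1, 7)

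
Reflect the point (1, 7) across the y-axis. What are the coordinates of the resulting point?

Reflection across y-axis: (1, 7) → (-1, 7)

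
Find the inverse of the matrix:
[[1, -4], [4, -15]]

For [[a,b],[c,d]], inverse = (1/det)·[[d,-b],[-c,a]]
det = (1)(-15) - (-4)(4) = -15 - -16 = 1
Inverse = [[-15, 4], [-4, 1]]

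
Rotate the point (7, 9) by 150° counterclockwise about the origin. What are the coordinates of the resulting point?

Rotation matrix for 150°: [[cos 150°, -sin 150°], [sin 150°, cos 150°]] ≈ [[-0.866025, -0.500000], [0.500000, -0.866025]]
[[-0.866025, -0.500000], [0.500000, -0.866025]] × [7, 9]ᵀ ≈ [-10.5622, -4.2942]ᵀ
Result: (-10.5622, -4.2942)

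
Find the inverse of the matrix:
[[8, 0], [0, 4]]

For [[a,b],[c,d]], inverse = (1/det)·[[d,-b],[-c,a]]
det = (8)(4) - (0)(0) = 32 - 0 = 32
Inverse = (1/32)·[[4, 0], [0, 8]]
= [[1/8, 0], [0, 1/4]]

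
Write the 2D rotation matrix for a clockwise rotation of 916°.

Rotation matrix formula: [[cos θ, -sin θ], [sin θ, cos θ]]
A clockwise rotation by 916° is equivalent to a counterclockwise rotation by -916°.
For θ = -916°:
cos(-916°) = -0.9613
sin(-916°) = 0.2756
Result: [[-0.9613, -0.2756], [0.2756, -0.9613]]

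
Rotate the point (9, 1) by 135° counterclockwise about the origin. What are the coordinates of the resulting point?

Rotation matrix for 135°: [[cos 135°, -sin 135°], [sin 135°, cos 135°]] ≈ [[-0.707107, -0.707107], [0.707107, -0.707107]]
[[-0.707107, -0.707107], [0.707107, -0.707107]] × [9, 1]ᵀ ≈ [-7.0711, 5.6569]ᵀ
Result: (-7.0711, 5.6569)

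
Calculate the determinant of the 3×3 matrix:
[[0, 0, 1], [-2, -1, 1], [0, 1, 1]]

Expansion along first row:
det = 0·det([[-1,1],[1,1]]) - 0·det([[-2,1],[0,1]]) + 1·det([[-2,-1],[0,1]])
    = 0·(-1·1 - 1·1) - 0·(-2·1 - 1·0) + 1·(-2·1 - -1·0)
    = 0·-2 - 0·-2 + 1·-2
    = 0 + 0 + -2 = -2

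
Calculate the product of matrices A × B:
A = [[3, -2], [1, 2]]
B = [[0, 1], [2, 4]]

Matrix multiplication:
C[0][0] = 3×0 + -2×2 = -4
C[0][1] = 3×1 + -2×4 = -5
C[1][0] = 1×0 + 2×2 = 4
C[1][1] = 1×1 + 2×4 = 9
Result: [[-4, -5], [4, 9]]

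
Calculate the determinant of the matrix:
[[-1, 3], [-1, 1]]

For a 2×2 matrix [[a, b], [c, d]], det = ad - bc
det = (-1)(1) - (3)(-1) = -1 - -3 = 2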